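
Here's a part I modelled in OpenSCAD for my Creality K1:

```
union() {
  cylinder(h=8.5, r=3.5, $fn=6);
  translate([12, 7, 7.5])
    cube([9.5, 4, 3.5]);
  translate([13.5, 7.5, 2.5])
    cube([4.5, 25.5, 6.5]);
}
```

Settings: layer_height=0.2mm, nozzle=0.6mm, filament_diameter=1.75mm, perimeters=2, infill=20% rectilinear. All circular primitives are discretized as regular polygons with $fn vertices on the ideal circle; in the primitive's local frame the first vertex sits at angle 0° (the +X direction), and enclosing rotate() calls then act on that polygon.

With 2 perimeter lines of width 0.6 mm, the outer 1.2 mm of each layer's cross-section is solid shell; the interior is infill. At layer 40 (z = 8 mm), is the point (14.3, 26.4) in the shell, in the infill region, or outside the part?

At z = 8 mm: the r=3.5 cylinder gives a regular 6-gon of circumradius 3.5 (constant along its height); the 9.5×4 cube at (12, 7) contributes its full rectangle; the cube at (13.5, 7.5) (footprint 4.5×25.5) is included at this height; Taking the union: the regions partially overlap (shared area 15.75 mm²), so overlapping operands fuse into one piece — 2 connected regions. Overall, the cross-section has 2 separate islands. The nearest boundary edge runs (13.50, 11.00)→(13.50, 33.00); distance from the point to it = 0.80 mm. (Shell/infill is judged within the island containing the point — the largest one.) The point is inside the cross-section, 0.80 mm from the nearest boundary — within the 1.2 mm shell band (2 × 0.6).

shell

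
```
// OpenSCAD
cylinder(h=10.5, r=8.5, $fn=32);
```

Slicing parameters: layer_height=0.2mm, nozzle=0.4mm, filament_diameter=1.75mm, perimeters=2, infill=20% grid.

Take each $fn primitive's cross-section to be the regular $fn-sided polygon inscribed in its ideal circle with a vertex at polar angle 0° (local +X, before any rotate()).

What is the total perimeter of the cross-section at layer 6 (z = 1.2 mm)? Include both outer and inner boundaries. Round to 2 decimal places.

53.32 mm

At z = 1.2 mm: the r=8.5 cylinder gives a regular 32-gon of circumradius 8.5 (constant along its height) (perimeter = 2·32·8.500·sin(180°/32) = 53.32 mm). Overall, the cross-section is a single solid region. Total boundary length (outer) = 53.32 mm.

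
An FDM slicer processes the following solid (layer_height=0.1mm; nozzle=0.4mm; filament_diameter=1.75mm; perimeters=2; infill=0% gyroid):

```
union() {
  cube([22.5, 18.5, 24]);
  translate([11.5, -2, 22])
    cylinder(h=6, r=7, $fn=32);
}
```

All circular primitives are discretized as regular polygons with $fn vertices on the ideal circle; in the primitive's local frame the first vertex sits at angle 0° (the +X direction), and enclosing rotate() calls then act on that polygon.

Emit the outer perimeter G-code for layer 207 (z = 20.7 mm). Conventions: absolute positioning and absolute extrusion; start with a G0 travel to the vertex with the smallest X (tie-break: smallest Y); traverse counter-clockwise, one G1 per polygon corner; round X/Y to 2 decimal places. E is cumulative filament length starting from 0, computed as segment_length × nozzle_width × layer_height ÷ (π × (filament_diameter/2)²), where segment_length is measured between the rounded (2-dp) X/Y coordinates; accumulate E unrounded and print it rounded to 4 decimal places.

G0 X0.00 Y0.00 Z20.70
G1 X22.50 Y0.00 E0.3742
G1 X22.50 Y18.50 E0.6818
G1 X0.00 Y18.50 E1.0560
G1 X0.00 Y0.00 E1.3637

At z = 20.7 mm: the 22.5×18.5 cube contributes its full rectangle; the cylinder at (11.5, -2) is absent (z outside [22, 28]); Taking the union: only the 22.5×18.5 cube is present, so the union is just that shape — 1 connected region. The outline is a single polygon with 4 vertices. Extrusion per mm of travel: 0.4 × 0.1 / (π × 0.875²) = 0.016630. Accumulating E over each segment gives final E = 1.3637.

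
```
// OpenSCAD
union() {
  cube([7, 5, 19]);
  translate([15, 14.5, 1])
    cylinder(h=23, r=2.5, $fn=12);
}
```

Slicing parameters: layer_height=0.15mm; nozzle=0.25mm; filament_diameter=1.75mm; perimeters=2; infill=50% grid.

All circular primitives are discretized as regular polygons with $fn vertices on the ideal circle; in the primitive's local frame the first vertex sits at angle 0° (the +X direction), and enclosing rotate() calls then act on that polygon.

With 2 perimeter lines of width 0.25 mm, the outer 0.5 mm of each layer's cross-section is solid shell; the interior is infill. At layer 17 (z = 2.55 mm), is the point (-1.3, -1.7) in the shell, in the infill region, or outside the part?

outside

At z = 2.55 mm: the cube is present — its section is the full 7×5 rectangle; the cylinder at (15, 14.5): section is a regular 12-gon, circumradius r=2.5; Taking the union: the 2 present regions are separate (no shared area or edge), so areas and boundary lengths simply add and each stays a separate island — 2 connected regions. Overall, the cross-section has 2 separate islands. The nearest boundary edge runs (7.00, 0.00)→(0.00, 0.00); distance from the point to it = 2.14 mm. The point is not inside any of the regions above, so it lies outside the cross-section (2.14 mm from the nearest boundary).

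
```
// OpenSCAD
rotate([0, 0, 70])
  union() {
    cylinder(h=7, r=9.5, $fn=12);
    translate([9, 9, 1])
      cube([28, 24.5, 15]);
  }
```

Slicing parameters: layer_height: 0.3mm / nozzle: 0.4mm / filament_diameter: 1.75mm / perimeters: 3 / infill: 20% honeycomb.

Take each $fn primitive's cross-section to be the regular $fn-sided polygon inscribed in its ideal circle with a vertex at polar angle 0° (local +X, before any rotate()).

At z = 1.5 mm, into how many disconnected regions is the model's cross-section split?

2

At z = 1.5 mm: the cylinder: section is a regular 12-gon, circumradius r=9.5; the cube at (9, 9) (footprint 28×24.5) is included at this height; Merging all regions: the 2 present regions are separate (no shared area or edge), so areas and boundary lengths simply add and each stays a separate island — 2 connected regions; (rotated 70° about Z; rotation is an isometry so areas/perimeters/island counts are preserved). The result has 2 disconnected regions.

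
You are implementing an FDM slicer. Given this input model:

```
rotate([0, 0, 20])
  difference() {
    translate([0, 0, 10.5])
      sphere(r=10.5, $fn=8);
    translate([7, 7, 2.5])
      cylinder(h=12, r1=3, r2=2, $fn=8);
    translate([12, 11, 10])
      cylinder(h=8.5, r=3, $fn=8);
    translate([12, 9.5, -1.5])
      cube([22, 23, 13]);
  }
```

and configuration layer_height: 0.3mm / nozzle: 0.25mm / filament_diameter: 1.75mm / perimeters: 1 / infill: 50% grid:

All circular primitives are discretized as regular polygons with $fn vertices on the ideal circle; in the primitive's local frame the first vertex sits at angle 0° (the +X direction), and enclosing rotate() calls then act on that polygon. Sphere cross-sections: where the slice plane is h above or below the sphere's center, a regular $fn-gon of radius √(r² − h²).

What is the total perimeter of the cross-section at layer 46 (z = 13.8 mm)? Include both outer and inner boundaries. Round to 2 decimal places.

At z = 13.8 mm: the sphere: section is a regular 8-gon, circumradius = √(r²−h²) = √(10.5²−3.3²) = 9.968 (perimeter = 2·8·9.968·sin(180°/8) = 61.03 mm); the cone at (7, 7) contributes a regular 8-gon of circumradius 2.058 (interpolated between r1=3 and r2=2 at t=0.942) (perimeter = 2·8·2.058·sin(180°/8) = 12.60 mm); the cylinder at (12, 11): section is a regular 8-gon, circumradius r=3 (perimeter = 2·8·3.000·sin(180°/8) = 18.37 mm); the cube at (12, 9.5) does not reach this height (z outside [-1.5, 11.5]); After the difference (first − rest): starting from the r=10.5 sphere, the cone at (7, 7) partially overlaps it — only the 4.74 mm² overlap (of its 11.98 mm²) is removed, clipping the outline; the r=3 cylinder at (12, 11) misses the remaining region (no effect) — boundary = 62.03 mm; (whole slice rotated 20° about Z — lengths, areas and connectivity unchanged). Overall, the cross-section is a single solid region. Total boundary length (outer) = 62.03 mm.

62.03 mm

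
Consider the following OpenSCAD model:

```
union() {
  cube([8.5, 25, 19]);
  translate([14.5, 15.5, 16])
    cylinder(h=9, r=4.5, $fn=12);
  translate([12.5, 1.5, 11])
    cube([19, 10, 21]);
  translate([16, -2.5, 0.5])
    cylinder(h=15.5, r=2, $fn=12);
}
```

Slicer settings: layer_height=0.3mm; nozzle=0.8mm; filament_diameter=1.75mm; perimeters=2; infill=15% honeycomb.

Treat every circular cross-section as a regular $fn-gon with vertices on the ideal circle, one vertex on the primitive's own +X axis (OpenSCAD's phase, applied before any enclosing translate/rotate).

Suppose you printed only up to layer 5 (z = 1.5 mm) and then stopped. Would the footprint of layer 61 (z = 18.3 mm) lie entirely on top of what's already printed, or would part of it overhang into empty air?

Compare the two slices. At z = 1.5: the 8.5×25 cube contributes its full rectangle (area 212.50 mm²); the cylinder at (14.5, 15.5) is absent (z outside [16, 25]); the cube at (12.5, 1.5) is not intersected at this z (z outside [11, 32]); the r=2 cylinder at (16, -2.5) gives a regular 12-gon of circumradius 2 (constant along its height) (area = (12/2)·2.000²·sin(360°/12) = 12.00 mm²); Taking the union: the 2 present regions are separate (no shared area or edge), so areas and boundary lengths simply add and each stays a separate island — area = 224.50 mm². At z = 18.3: the cube (footprint 8.5×25) is included at this height (area 212.50 mm²); the r=4.5 cylinder at (14.5, 15.5) contributes a regular 12-gon of circumradius 4.5 (area = (12/2)·4.500²·sin(360°/12) = 60.75 mm²); the cube at (12.5, 1.5) (footprint 19×10) is included at this height (area 190.00 mm²); the cylinder at (16, -2.5) does not reach this height (z outside [0.5, 16]); Taking the union: the regions partially overlap — summed areas 463.25 mm² minus the doubly-counted overlap 0.93 mm² gives 462.32 mm² — area = 462.32 mm². Checking containment: at z = 18.3 the cross-section extends beyond the z = 1.5 cross-section by about 249.82 mm².

part overhangs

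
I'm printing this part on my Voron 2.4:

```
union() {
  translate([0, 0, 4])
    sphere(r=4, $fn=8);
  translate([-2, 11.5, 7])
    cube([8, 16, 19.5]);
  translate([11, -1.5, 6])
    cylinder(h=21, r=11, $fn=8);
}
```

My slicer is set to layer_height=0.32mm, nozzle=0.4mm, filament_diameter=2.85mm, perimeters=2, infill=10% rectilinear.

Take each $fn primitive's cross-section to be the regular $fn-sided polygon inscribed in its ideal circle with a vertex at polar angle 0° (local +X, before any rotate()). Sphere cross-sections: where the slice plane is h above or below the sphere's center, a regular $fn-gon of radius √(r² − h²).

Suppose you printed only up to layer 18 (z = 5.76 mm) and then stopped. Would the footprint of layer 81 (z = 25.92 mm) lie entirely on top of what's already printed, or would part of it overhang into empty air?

Compare the two slices. At z = 5.76: the sphere: section is a regular 8-gon, circumradius = √(r²−h²) = √(4²−1.76²) = 3.592 (area = (8/2)·3.592²·sin(360°/8) = 36.49 mm²); the cube at (-2, 11.5) is absent (z outside [7, 26.5]); the cylinder at (11, -1.5) is not intersected at this z (z outside [6, 27]); Taking the union: only the r=4 sphere is present, so the union is just that shape — area = 36.49 mm². At z = 25.92: the sphere does not reach this height (|z−center|=21.920 > r=4); the 8×16 cube at (-2, 11.5) contributes its full rectangle (area 128.00 mm²); the r=11 cylinder at (11, -1.5) gives a regular 8-gon of circumradius 11 (constant along its height) (area = (8/2)·11.000²·sin(360°/8) = 342.24 mm²); Taking the union: the 2 present regions are separate (no shared area or edge), so areas and boundary lengths simply add and each stays a separate island — area = 470.24 mm². Checking containment: at z = 25.92 the cross-section extends beyond the z = 5.76 cross-section by about 457.35 mm².

part overhangs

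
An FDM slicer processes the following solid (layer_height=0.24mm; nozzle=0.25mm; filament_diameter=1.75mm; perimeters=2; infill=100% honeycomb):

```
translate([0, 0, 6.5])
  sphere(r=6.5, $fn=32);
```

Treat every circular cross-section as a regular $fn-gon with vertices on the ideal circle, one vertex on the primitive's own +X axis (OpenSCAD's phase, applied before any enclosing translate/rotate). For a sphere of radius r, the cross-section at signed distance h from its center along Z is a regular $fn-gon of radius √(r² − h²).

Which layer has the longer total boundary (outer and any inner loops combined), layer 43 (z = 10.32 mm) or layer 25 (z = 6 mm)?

layer 25 (z = 6 mm)

Layer 43 (z = 10.32): the sphere: section is a regular 32-gon, circumradius = √(r²−h²) = √(6.5²−3.82²) = 5.259 (perimeter = 2·32·5.259·sin(180°/32) = 32.99 mm). So its perimeter = 32.99 mm. Layer 25 (z = 6): the r=6.5 sphere slices to a regular 32-gon of circumradius 6.481 (√(r²−h²) with h=0.5 from center) (perimeter = 2·32·6.481·sin(180°/32) = 40.65 mm). So its perimeter = 40.65 mm. Layer 25 is larger (40.65 vs 32.99 mm).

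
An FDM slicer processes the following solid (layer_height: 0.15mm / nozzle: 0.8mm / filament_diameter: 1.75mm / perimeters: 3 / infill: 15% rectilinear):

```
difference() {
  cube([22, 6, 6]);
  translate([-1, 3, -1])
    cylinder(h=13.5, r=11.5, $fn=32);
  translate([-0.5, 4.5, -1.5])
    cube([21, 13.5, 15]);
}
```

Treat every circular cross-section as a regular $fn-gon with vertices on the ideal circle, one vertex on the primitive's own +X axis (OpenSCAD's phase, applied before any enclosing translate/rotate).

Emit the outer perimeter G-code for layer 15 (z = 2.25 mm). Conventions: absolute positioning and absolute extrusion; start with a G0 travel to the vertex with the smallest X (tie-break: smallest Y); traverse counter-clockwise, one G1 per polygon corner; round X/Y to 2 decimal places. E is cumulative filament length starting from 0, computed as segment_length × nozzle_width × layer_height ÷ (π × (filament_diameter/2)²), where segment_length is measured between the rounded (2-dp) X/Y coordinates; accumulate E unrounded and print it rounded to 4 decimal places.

G0 X10.05 Y0.00 Z2.25
G1 X22.00 Y0.00 E0.5962
G1 X22.00 Y6.00 E0.8955
G1 X20.50 Y6.00 E0.9704
G1 X20.50 Y4.50 E1.0452
G1 X10.35 Y4.50 E1.5516
G1 X10.50 Y3.00 E1.6268
G1 X10.28 Y0.76 E1.7391
G1 X10.05 Y0.00 E1.7787

At z = 2.25 mm: the cube (footprint 22×6) is included at this height; the r=11.5 cylinder at (-1, 3) contributes a regular 32-gon of circumradius 11.5; the cube at (-0.5, 4.5) is present — its section is the full 21×13.5 rectangle; Subtracting the remaining from the first: starting from the 22×6 cube, the r=11.5 cylinder at (-1, 3) partially overlaps it — only the 62.00 mm² overlap (of its 412.81 mm²) is removed, clipping the outline; the 21×13.5 cube at (-0.5, 4.5) partially overlaps it — only the 15.39 mm² overlap (of its 283.50 mm²) is removed, clipping the outline — 1 connected region. The outline is a single polygon with 8 vertices. Extrusion per mm of travel: 0.8 × 0.15 / (π × 0.875²) = 0.049890. Accumulating E over each segment gives final E = 1.7787.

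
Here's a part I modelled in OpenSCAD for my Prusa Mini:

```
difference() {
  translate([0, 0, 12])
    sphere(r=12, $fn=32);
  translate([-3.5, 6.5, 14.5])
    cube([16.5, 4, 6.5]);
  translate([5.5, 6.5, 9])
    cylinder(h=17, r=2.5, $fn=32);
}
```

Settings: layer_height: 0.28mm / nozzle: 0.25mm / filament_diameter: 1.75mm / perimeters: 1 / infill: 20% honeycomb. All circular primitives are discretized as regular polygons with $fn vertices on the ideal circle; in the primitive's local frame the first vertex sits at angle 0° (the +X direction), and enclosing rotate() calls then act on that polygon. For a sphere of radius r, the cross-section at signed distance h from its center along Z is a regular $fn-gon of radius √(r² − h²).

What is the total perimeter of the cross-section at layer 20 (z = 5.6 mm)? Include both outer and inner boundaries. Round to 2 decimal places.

At z = 5.6 mm: the sphere: section is a regular 32-gon, circumradius = √(r²−h²) = √(12²−6.4²) = 10.151 (perimeter = 2·32·10.151·sin(180°/32) = 63.68 mm); the cube at (-3.5, 6.5) is not intersected at this z (z outside [14.5, 21]); the cylinder at (5.5, 6.5) is absent (z outside [9, 26]); Subtracting the remaining from the first: none of the subtracted shapes is present at this height, so the r=12 sphere is unchanged — boundary = 63.68 mm. Overall, the cross-section is a single solid region. Total boundary length (outer) = 63.68 mm.

63.68 mm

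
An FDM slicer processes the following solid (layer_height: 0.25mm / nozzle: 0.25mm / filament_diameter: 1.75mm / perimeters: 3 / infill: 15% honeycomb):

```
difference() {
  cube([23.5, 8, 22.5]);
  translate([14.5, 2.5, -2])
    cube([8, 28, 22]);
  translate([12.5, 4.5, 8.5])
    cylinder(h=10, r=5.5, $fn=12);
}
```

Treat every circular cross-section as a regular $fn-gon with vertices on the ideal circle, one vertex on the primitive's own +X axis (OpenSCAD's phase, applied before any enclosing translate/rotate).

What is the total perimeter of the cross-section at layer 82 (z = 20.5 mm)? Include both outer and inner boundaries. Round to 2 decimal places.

63.00 mm

At z = 20.5 mm: the cube is present — its section is the full 23.5×8 rectangle (perimeter 63.00 mm); the cube at (14.5, 2.5) does not reach this height (z outside [-2, 20]); the cylinder at (12.5, 4.5) is not intersected at this z (z outside [8.5, 18.5]); After the difference (first − rest): none of the subtracted shapes is present at this height, so the 23.5×8 cube is unchanged — boundary = 63.00 mm. Overall, the cross-section is a single solid region. Total boundary length (outer) = 63.00 mm.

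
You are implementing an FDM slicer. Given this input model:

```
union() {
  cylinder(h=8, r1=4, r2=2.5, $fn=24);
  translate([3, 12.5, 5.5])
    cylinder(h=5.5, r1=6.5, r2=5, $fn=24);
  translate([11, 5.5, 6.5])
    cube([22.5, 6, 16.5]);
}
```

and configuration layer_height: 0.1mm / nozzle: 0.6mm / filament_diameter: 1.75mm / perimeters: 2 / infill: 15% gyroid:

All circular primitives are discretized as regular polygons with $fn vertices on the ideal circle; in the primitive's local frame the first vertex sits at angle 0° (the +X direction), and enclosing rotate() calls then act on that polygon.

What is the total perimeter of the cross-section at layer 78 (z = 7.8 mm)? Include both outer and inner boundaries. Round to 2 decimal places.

109.69 mm

At z = 7.8 mm: the cone: at t=0.975 of its height the radius interpolates to r₁+(r₂−r₁)t = 2.538, giving a regular 24-gon of that circumradius (perimeter = 2·24·2.538·sin(180°/24) = 15.90 mm); the cone at (3, 12.5): at t=0.418 of its height the radius interpolates to r₁+(r₂−r₁)t = 5.873, giving a regular 24-gon of that circumradius (perimeter = 2·24·5.873·sin(180°/24) = 36.79 mm); the 22.5×6 cube at (11, 5.5) contributes its full rectangle (perimeter 57.00 mm); Taking the union: the 3 present regions are separate (no shared area or edge), so areas and boundary lengths simply add and each stays a separate island — boundary = 109.69 mm. Overall, the cross-section has 3 separate islands. Total boundary length (outer) = 109.69 mm.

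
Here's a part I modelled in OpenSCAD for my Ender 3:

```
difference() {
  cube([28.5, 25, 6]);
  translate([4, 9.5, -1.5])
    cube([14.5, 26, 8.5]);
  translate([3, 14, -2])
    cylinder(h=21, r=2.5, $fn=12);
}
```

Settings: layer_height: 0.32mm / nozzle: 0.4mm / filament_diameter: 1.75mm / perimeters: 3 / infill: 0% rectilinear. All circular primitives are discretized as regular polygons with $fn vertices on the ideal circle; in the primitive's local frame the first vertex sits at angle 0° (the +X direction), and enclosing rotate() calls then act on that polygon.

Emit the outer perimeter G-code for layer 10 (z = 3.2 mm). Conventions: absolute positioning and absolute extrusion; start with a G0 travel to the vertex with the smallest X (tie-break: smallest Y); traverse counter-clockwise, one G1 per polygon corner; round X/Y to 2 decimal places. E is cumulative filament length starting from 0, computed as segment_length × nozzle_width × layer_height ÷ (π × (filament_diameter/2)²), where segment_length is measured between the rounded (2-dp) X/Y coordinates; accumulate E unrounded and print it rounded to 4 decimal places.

G0 X0.00 Y0.00 Z3.20
G1 X28.50 Y0.00 E1.5167
G1 X28.50 Y25.00 E2.8471
G1 X18.50 Y25.00 E3.3792
G1 X18.50 Y9.50 E4.2041
G1 X4.00 Y9.50 E4.9757
G1 X4.00 Y11.77 E5.0965
G1 X3.00 Y11.50 E5.1516
G1 X1.75 Y11.83 E5.2204
G1 X0.83 Y12.75 E5.2897
G1 X0.50 Y14.00 E5.3585
G1 X0.83 Y15.25 E5.4273
G1 X1.75 Y16.17 E5.4965
G1 X3.00 Y16.50 E5.5653
G1 X4.00 Y16.23 E5.6204
G1 X4.00 Y25.00 E6.0871
G1 X0.00 Y25.00 E6.3000
G1 X0.00 Y0.00 E7.6304

At z = 3.2 mm: the cube (footprint 28.5×25) is included at this height; the cube at (4, 9.5) (footprint 14.5×26) is included at this height; the r=2.5 cylinder at (3, 14) gives a regular 12-gon of circumradius 2.5 (constant along its height); Taking the first minus the rest: starting from the 28.5×25 cube, the 14.5×26 cube at (4, 9.5) partially overlaps it — only the 224.75 mm² overlap (of its 377.00 mm²) is removed, clipping the outline; the r=2.5 cylinder at (3, 14) partially overlaps it — only the 14.11 mm² overlap (of its 18.75 mm²) is removed, clipping the outline — 1 connected region. The outline is a single polygon with 17 vertices. Extrusion per mm of travel: 0.4 × 0.32 / (π × 0.875²) = 0.053216. Accumulating E over each segment gives final E = 7.6304.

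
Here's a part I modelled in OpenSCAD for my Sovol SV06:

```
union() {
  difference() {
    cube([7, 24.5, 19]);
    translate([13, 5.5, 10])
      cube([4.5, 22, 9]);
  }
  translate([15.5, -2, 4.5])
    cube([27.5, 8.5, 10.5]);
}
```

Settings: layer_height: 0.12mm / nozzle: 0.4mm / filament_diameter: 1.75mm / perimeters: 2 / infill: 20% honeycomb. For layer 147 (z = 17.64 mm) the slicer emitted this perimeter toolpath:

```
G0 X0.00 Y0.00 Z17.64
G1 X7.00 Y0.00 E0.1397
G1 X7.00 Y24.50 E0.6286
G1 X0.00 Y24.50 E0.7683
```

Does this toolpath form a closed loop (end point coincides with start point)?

Start point (G0): (0.00, 0.00). End point (last G1): the path does not return to the start — open.

no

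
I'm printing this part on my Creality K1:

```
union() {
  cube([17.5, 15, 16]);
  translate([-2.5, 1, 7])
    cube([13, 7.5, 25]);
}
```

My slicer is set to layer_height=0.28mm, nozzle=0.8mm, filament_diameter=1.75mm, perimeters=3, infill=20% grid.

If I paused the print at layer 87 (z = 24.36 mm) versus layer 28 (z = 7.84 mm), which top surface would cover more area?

layer 28 (z = 7.84 mm)

Layer 87 (z = 24.36): the cube does not reach this height (z outside [0, 16]); the cube at (-2.5, 1) (footprint 13×7.5) is included at this height (area 97.50 mm²); Taking the union: only the 13×7.5 cube at (-2.5, 1) is present, so the union is just that shape — area = 97.50 mm². So its area = 97.50 mm². Layer 28 (z = 7.84): the cube (footprint 17.5×15) is included at this height (area 262.50 mm²); the cube at (-2.5, 1) (footprint 13×7.5) is included at this height (area 97.50 mm²); Taking the union: the regions partially overlap — summed areas 360.00 mm² minus the doubly-counted overlap 78.75 mm² gives 281.25 mm² — area = 281.25 mm². So its area = 281.25 mm². Layer 28 is larger (281.25 vs 97.50 mm²).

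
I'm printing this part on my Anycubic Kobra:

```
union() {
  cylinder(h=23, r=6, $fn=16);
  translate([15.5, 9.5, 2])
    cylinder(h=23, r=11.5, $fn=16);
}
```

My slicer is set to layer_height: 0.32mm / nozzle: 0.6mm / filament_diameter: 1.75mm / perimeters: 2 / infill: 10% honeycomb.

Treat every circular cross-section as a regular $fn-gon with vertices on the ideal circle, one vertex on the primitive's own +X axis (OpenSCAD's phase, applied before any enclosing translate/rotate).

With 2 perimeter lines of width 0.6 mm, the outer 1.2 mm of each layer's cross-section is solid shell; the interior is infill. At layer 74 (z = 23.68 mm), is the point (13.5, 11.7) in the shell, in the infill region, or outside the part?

At z = 23.68 mm: the cylinder does not reach this height (z outside [0, 23]); the r=11.5 cylinder at (15.5, 9.5) gives a regular 16-gon of circumradius 11.5 (constant along its height); Taking the union: only the r=11.5 cylinder at (15.5, 9.5) is present, so the union is just that shape — 1 connected region. Overall, the cross-section is a single solid region. The nearest boundary edge runs (11.10, 20.12)→(7.37, 17.63); distance from the point to it = 8.34 mm. The point is inside the cross-section and 8.34 mm from the nearest boundary — more than the 1.2 mm shell width (2 × 0.6), so it's in the infill interior.

infill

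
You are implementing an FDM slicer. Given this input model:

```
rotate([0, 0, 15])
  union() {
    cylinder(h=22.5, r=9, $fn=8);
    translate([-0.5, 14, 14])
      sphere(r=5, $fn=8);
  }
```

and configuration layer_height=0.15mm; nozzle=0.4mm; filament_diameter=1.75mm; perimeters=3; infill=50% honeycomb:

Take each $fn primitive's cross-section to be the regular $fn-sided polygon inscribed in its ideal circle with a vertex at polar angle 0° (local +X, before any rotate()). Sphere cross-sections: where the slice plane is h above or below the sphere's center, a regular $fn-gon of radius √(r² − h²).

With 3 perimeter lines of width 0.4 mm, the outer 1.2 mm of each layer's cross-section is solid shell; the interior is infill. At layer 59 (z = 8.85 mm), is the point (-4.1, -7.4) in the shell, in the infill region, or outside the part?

At z = 8.85 mm: the r=9 cylinder contributes a regular 8-gon of circumradius 9; the sphere at (-0.5, 14) does not reach this height (|z−center|=5.150 > r=5); Combining (union): only the r=9 cylinder is present, so the union is just that shape — 1 connected region; (rotated 15° about Z; rotation is an isometry so areas/perimeters/island counts are preserved). Overall, the cross-section is a single solid region. Undo the 15° rotation: the query point maps to (-5.876, -6.087) in the un-rotated model frame. The nearest boundary edge runs (-6.36, -6.36)→(-0.00, -9.00); distance from the point to it = 0.44 mm. The point is inside the cross-section, 0.44 mm from the nearest boundary — within the 1.2 mm shell band (3 × 0.4).

shell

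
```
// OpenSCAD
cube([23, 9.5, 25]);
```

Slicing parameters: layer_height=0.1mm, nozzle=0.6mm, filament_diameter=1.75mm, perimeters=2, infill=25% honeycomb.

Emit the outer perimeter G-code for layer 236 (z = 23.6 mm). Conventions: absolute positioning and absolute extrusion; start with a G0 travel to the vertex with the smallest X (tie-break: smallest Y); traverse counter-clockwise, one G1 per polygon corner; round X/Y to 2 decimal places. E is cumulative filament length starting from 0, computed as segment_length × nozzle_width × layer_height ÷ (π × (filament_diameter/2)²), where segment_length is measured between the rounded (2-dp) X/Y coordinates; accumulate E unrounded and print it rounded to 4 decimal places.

At z = 23.6 mm: the 23×9.5 cube contributes its full rectangle. The outline is a single polygon with 4 vertices. Extrusion per mm of travel: 0.6 × 0.1 / (π × 0.875²) = 0.024945. Accumulating E over each segment gives final E = 1.6214.

G0 X0.00 Y0.00 Z23.60
G1 X23.00 Y0.00 E0.5737
G1 X23.00 Y9.50 E0.8107
G1 X0.00 Y9.50 E1.3845
G1 X0.00 Y0.00 E1.6214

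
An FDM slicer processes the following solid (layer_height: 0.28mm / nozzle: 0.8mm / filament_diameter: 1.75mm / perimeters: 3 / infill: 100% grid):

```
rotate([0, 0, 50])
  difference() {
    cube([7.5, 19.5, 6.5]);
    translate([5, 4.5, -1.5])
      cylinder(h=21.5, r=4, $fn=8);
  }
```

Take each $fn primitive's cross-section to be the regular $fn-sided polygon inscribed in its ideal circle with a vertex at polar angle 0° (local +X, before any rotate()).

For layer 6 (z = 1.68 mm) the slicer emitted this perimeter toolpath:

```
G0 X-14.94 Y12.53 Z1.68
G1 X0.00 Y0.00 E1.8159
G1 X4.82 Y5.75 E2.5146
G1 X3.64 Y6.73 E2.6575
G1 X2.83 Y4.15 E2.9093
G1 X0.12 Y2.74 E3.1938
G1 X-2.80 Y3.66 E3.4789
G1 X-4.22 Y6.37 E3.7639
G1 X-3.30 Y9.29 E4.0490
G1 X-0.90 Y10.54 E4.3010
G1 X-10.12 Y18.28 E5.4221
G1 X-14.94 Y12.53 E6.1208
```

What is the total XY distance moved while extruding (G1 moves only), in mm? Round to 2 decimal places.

65.72 mm

Sum the Euclidean lengths of each G1 segment: total = 65.72 mm.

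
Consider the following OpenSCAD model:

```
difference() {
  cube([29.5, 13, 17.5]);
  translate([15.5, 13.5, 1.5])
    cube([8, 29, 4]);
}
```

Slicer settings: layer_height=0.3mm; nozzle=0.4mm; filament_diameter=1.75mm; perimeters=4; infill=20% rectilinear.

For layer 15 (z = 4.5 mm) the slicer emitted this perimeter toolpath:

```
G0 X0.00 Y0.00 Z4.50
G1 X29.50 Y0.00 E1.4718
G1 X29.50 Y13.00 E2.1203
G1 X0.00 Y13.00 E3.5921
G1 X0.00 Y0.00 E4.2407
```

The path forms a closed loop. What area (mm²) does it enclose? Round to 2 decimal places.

383.50 mm²

Apply the shoelace formula to the sequence of (X, Y) vertices; enclosed area = 383.50 mm².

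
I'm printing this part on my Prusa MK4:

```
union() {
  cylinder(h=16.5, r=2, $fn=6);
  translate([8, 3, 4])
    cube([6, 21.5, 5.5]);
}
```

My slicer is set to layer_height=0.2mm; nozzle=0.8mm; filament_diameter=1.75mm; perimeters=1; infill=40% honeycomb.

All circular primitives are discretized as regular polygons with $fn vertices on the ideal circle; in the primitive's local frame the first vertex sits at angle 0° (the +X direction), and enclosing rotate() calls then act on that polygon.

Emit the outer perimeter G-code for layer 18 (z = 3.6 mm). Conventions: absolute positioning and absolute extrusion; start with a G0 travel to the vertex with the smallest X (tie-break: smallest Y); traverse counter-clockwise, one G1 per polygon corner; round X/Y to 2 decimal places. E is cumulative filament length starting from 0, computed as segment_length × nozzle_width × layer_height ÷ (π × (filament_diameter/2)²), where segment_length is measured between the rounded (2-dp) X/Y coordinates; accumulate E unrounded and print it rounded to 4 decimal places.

At z = 3.6 mm: the cylinder: section is a regular 6-gon, circumradius r=2; the cube at (8, 3) does not reach this height (z outside [4, 9.5]); Taking the union: only the r=2 cylinder is present, so the union is just that shape — 1 connected region. The outline is a single polygon with 6 vertices. Extrusion per mm of travel: 0.8 × 0.2 / (π × 0.875²) = 0.066520. Accumulating E over each segment gives final E = 0.7978.

G0 X-2.00 Y0.00 Z3.60
G1 X-1.00 Y-1.73 E0.1329
G1 X1.00 Y-1.73 E0.2660
G1 X2.00 Y0.00 E0.3989
G1 X1.00 Y1.73 E0.5318
G1 X-1.00 Y1.73 E0.6648
G1 X-2.00 Y0.00 E0.7978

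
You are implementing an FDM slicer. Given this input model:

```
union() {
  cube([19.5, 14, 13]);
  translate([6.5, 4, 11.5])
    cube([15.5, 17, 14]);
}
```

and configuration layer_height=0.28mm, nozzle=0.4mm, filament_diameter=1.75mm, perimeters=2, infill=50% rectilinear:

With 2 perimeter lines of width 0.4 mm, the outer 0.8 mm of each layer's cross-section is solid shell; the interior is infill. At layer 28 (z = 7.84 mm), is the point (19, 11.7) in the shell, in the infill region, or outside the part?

At z = 7.84 mm: the cube is present — its section is the full 19.5×14 rectangle; the cube at (6.5, 4) is not intersected at this z (z outside [11.5, 25.5]); Taking the union: only the 19.5×14 cube is present, so the union is just that shape — 1 connected region. Overall, the cross-section is a single solid region. The nearest boundary edge runs (19.50, 0.00)→(19.50, 14.00); distance from the point to it = 0.50 mm. The point is inside the cross-section, 0.50 mm from the nearest boundary — within the 0.8 mm shell band (2 × 0.4).

shell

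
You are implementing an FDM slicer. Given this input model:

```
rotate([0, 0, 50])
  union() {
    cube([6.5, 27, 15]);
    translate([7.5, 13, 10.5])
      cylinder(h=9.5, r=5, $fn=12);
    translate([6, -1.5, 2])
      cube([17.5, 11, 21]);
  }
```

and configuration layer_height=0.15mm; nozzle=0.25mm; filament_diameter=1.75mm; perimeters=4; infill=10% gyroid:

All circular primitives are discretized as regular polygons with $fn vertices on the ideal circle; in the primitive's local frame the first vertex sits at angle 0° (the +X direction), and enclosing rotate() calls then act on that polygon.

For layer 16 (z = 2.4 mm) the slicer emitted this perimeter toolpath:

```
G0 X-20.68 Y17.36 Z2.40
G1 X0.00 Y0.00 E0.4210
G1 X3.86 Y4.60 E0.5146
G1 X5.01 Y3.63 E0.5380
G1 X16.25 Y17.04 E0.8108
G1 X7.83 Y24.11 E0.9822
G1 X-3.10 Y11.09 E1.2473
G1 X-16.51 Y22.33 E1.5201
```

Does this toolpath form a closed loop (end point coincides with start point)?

no

Start point (G0): (-20.68, 17.36). End point (last G1): the path does not return to the start — open.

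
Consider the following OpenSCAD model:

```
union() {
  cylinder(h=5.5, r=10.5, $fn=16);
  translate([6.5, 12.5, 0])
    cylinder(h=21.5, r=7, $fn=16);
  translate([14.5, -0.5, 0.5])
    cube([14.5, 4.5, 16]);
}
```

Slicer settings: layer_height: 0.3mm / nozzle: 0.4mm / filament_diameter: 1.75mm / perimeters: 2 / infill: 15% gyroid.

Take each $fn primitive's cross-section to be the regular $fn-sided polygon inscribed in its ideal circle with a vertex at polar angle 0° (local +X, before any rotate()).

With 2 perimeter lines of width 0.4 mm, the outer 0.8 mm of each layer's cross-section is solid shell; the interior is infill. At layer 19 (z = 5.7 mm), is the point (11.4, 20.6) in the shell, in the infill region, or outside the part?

At z = 5.7 mm: the cylinder does not reach this height (z outside [0, 5.5]); the r=7 cylinder at (6.5, 12.5) contributes a regular 16-gon of circumradius 7; the cube at (14.5, -0.5) is present — its section is the full 14.5×4.5 rectangle; Combining (union): the 2 present regions are separate (no shared area or edge), so areas and boundary lengths simply add and each stays a separate island — 2 connected regions. Overall, the cross-section has 2 separate islands. The nearest boundary edge runs (9.18, 18.97)→(11.45, 17.45); distance from the point to it = 2.59 mm. The point is not inside any of the regions above, so it lies outside the cross-section (2.59 mm from the nearest boundary).

outside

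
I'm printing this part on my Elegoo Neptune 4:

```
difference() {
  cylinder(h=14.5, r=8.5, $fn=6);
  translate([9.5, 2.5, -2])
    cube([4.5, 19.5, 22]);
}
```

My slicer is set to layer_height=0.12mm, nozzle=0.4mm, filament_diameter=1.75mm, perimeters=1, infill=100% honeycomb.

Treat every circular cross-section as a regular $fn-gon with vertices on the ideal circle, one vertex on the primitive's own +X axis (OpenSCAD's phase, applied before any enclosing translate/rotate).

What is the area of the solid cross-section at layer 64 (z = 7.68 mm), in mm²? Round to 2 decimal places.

At z = 7.68 mm: the r=8.5 cylinder contributes a regular 6-gon of circumradius 8.5 (area = (6/2)·8.500²·sin(360°/6) = 187.71 mm²); the cube at (9.5, 2.5) (footprint 4.5×19.5) is included at this height (area 87.75 mm²); Subtracting the remaining from the first: starting from the r=8.5 cylinder (187.71 mm²), the 4.5×19.5 cube at (9.5, 2.5) misses the remaining region (no effect) — area = 187.71 mm². Overall, the cross-section is a single solid region. Net area = 187.71 mm².

187.71 mm²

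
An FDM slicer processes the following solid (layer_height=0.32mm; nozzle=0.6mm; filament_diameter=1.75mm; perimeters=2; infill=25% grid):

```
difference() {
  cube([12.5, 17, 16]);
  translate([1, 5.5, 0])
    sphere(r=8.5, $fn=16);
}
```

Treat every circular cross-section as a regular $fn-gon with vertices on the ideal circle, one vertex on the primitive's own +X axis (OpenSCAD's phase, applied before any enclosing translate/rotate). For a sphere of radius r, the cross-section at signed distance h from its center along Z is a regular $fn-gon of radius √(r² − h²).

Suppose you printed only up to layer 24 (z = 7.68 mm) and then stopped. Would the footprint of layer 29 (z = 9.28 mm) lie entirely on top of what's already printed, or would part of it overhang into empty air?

Compare the two slices. At z = 7.68: the cube (footprint 12.5×17) is included at this height (area 212.50 mm²); the r=8.5 sphere at (1, 5.5) slices to a regular 16-gon of circumradius 3.642 (√(r²−h²) with h=7.68 from center) (area = (16/2)·3.642²·sin(360°/16) = 40.62 mm²); Subtracting the remaining from the first: starting from the 12.5×17 cube (212.50 mm²), the r=8.5 sphere at (1, 5.5) partially overlaps it — only the 27.40 mm² overlap (of its 40.62 mm²) is removed, clipping the outline — area = 185.10 mm². At z = 9.28: the 12.5×17 cube contributes its full rectangle (area 212.50 mm²); the sphere at (1, 5.5) is not intersected at this z (|z−center|=9.280 > r=8.5); Subtracting the remaining from the first: none of the subtracted shapes is present at this height, so the 12.5×17 cube is unchanged — area = 212.50 mm². Checking containment: at z = 9.28 the cross-section extends beyond the z = 7.68 cross-section by about 27.40 mm².

part overhangs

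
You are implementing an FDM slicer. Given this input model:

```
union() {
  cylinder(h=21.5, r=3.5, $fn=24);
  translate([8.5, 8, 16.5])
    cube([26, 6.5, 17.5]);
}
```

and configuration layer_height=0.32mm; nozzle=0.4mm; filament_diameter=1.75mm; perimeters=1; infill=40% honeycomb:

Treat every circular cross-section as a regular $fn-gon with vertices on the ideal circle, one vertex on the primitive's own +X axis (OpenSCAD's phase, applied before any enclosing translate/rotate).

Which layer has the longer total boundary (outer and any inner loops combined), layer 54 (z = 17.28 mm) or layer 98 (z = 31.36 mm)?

layer 54 (z = 17.28 mm)

Layer 54 (z = 17.28): the r=3.5 cylinder gives a regular 24-gon of circumradius 3.5 (constant along its height) (perimeter = 2·24·3.500·sin(180°/24) = 21.93 mm); the cube at (8.5, 8) (footprint 26×6.5) is included at this height (perimeter 65.00 mm); Combining (union): the 2 present regions are separate (no shared area or edge), so areas and boundary lengths simply add and each stays a separate island — boundary = 86.93 mm. So its perimeter = 86.93 mm. Layer 98 (z = 31.36): the cylinder does not reach this height (z outside [0, 21.5]); the cube at (8.5, 8) (footprint 26×6.5) is included at this height (perimeter 65.00 mm); Taking the union: only the 26×6.5 cube at (8.5, 8) is present, so the union is just that shape — boundary = 65.00 mm. So its perimeter = 65.00 mm. Layer 54 is larger (86.93 vs 65.00 mm).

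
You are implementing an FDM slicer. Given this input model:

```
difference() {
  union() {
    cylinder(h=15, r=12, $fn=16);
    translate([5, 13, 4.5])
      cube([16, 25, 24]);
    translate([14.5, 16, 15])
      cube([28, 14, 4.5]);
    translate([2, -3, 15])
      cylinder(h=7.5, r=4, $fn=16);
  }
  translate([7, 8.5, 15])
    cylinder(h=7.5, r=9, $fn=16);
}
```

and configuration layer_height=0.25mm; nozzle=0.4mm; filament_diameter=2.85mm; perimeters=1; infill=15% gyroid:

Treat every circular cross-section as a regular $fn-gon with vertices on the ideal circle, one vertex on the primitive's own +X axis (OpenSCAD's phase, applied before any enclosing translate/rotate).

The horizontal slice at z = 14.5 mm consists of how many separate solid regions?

At z = 14.5 mm: the cylinder: section is a regular 16-gon, circumradius r=12; the 16×25 cube at (5, 13) contributes its full rectangle; the cube at (14.5, 16) does not reach this height (z outside [15, 19.5]); the cylinder at (2, -3) does not reach this height (z outside [15, 22.5]); Merging all regions: the 2 present regions are separate (no shared area or edge), so areas and boundary lengths simply add and each stays a separate island — 2 connected regions; the cylinder at (7, 8.5) is absent (z outside [15, 22.5]); Subtracting the remaining from the first: none of the subtracted shapes is present at this height, so the result so far is unchanged — 2 connected regions. The result has 2 disconnected regions.

2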